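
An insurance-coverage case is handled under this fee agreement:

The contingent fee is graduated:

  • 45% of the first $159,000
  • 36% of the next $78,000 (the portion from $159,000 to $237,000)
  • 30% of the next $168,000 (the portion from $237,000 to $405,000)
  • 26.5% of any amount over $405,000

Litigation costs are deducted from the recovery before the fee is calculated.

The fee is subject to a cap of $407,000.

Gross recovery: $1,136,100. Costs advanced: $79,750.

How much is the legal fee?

$322,637.75

Fee base (net of costs): $1,136,100 − $79,750 = $1,056,350
First $159,000 at 45% = $71,550.00
Next $78,000 at 36% = $28,080.00
Next $168,000 at 30% = $50,400.00
Remaining $651,350 at 26.5% = $172,607.75
Fee: $71,550.00 + $28,080.00 + $50,400.00 + $172,607.75 = $322,637.75
$322,637.75 is under the $407,000 cap.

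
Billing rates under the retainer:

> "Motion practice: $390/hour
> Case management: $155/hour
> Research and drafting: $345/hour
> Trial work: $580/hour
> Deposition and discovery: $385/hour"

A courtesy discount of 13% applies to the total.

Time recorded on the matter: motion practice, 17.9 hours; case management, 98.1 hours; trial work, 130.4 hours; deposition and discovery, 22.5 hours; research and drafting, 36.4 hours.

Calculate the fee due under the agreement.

$103,563.93

Motion practice: 17.9 × $390 = $6,981.00
Case management: 98.1 × $155 = $15,205.50
Research and drafting: 36.4 × $345 = $12,558.00
Trial work: 130.4 × $580 = $75,632.00
Deposition and discovery: 22.5 × $385 = $8,662.50
Subtotal: $119,039.00
Less 13% discount: −$15,475.07
Total: $119,039.00 − $15,475.07 = $103,563.93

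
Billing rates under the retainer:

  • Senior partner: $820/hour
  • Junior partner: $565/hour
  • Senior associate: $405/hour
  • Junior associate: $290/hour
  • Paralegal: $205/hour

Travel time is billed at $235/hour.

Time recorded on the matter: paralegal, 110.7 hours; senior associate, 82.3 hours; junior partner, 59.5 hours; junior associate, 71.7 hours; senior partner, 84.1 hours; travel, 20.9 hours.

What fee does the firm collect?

Senior partner: 84.1 × $820 = $68,962.00
Junior partner: 59.5 × $565 = $33,617.50
Senior associate: 82.3 × $405 = $33,331.50
Junior associate: 71.7 × $290 = $20,793.00
Paralegal: 110.7 × $205 = $22,693.50
Subtotal: $68,962.00 + $33,617.50 + $33,331.50 + $20,793.00 + $22,693.50 = $179,397.50
Travel: 20.9 × $235 = $4,911.50
Total: $179,397.50 + $4,911.50 = $184,309.00

$184,309.00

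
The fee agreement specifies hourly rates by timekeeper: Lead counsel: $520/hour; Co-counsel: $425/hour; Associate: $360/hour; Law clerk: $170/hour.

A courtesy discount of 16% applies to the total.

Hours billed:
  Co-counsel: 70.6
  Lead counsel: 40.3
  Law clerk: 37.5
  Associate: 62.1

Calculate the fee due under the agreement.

$66,941.28

Lead counsel: 40.3 × $520 = $20,956.00
Co-counsel: 70.6 × $425 = $30,005.00
Associate: 62.1 × $360 = $22,356.00
Law clerk: 37.5 × $170 = $6,375.00
Subtotal: $79,692.00
Less 16% discount: −$12,750.72
Total: $79,692.00 − $12,750.72 = $66,941.28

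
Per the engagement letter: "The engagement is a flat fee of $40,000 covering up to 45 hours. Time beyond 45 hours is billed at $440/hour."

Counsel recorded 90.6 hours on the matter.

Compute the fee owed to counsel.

Flat fee: $40,000.00
Excess hours: 90.6 − 45 = 45.6
Overrun: 45.6 × $440 = $20,064.00
Total: $40,000.00 + $20,064.00 = $60,064.00

$60,064.00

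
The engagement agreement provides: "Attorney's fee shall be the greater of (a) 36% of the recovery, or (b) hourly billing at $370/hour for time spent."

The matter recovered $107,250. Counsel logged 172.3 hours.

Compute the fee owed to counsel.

$63,751.00

(a) 36% of $107,250 = $38,610.00
(b) 172.3 × $370 = $63,751.00
The greater is (b): $63,751.00.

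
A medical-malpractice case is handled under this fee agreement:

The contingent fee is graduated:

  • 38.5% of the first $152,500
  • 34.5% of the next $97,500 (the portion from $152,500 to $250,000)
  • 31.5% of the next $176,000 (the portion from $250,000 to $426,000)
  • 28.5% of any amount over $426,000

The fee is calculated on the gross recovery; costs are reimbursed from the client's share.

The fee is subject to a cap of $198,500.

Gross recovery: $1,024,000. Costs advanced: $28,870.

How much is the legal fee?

Fee base is the gross recovery, $1,024,000; costs are reimbursed separately.
First $152,500 at 38.5% = $58,712.50
Next $97,500 at 34.5% = $33,637.50
Next $176,000 at 31.5% = $55,440.00
Remaining $598,000 at 28.5% = $170,430.00
Fee: $58,712.50 + $33,637.50 + $55,440.00 + $170,430.00 = $318,220.00
$318,220.00 exceeds the $198,500 cap, so the fee is capped at $198,500.00.

$198,500.00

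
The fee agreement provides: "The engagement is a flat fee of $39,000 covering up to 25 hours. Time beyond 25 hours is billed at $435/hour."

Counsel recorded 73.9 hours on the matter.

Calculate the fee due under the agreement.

Flat fee: $39,000.00
Excess hours: 73.9 − 25 = 48.9
Overrun: 48.9 × $435 = $21,271.50
Total: $39,000.00 + $21,271.50 = $60,271.50

$60,271.50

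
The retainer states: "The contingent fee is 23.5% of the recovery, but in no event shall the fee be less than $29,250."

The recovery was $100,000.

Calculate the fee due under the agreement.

23.5% of $100,000 = $23,500.00
That is below the $29,250 minimum, so the minimum applies.

$29,250.00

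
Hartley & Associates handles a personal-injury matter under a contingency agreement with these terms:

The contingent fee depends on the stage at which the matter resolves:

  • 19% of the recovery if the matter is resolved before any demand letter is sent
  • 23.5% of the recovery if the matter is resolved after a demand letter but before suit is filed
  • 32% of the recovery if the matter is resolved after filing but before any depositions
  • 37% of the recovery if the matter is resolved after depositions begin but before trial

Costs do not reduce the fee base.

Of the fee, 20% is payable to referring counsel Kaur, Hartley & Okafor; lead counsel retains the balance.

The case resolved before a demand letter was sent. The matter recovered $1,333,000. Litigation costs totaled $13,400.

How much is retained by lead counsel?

Fee base is the gross recovery, $1,333,000; costs are reimbursed separately.
The matter resolved before a demand letter was sent, so the 19% rate applies.
$1,333,000 × 19% = $253,270.00
Referral share: 20% of $253,270.00 = $50,654.00; lead counsel retains $253,270.00 − $50,654.00 = $202,616.00.

$202,616.00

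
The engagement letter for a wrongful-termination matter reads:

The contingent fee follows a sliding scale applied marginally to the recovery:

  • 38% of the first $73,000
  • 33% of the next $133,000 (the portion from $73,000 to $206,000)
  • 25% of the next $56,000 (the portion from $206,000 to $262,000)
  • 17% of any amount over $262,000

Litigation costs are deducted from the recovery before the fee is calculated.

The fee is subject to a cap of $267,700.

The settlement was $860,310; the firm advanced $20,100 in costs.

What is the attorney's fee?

$183,925.70

Fee base (net of costs): $860,310 − $20,100 = $840,210
First $73,000 at 38% = $27,740.00
Next $133,000 at 33% = $43,890.00
Next $56,000 at 25% = $14,000.00
Remaining $578,210 at 17% = $98,295.70
Fee: $27,740.00 + $43,890.00 + $14,000.00 + $98,295.70 = $183,925.70
$183,925.70 is under the $267,700 cap.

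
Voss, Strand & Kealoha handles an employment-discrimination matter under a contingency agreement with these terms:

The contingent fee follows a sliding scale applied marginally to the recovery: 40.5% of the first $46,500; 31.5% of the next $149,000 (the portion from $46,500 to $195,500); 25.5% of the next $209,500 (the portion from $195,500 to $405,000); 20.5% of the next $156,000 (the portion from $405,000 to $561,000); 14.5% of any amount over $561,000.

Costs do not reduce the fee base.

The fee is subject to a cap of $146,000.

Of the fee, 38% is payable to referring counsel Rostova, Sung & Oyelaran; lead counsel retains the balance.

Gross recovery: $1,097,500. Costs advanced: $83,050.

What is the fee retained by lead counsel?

$90,520.00

Fee base is the gross recovery, $1,097,500; costs are reimbursed separately.
First $46,500 at 40.5% = $18,832.50
Next $149,000 at 31.5% = $46,935.00
Next $209,500 at 25.5% = $53,422.50
Next $156,000 at 20.5% = $31,980.00
Remaining $536,500 at 14.5% = $77,792.50
Fee: $18,832.50 + $46,935.00 + $53,422.50 + $31,980.00 + $77,792.50 = $228,962.50
$228,962.50 exceeds the $146,000 cap, so the fee is capped at $146,000.00.
Referral share: 38% of $146,000.00 = $55,480.00; lead counsel retains $146,000.00 − $55,480.00 = $90,520.00.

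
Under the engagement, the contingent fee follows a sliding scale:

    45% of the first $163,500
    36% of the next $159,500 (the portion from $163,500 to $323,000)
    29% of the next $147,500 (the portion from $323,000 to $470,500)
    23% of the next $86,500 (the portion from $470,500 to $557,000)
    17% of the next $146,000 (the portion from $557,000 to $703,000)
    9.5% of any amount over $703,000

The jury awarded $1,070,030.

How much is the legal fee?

First $163,500 at 45% = $73,575.00
Next $159,500 at 36% = $57,420.00
Next $147,500 at 29% = $42,775.00
Next $86,500 at 23% = $19,895.00
Next $146,000 at 17% = $24,820.00
Remaining $367,030 at 9.5% = $34,867.85
Fee: $73,575.00 + $57,420.00 + $42,775.00 + $19,895.00 + $24,820.00 + $34,867.85 = $253,352.85

$253,352.85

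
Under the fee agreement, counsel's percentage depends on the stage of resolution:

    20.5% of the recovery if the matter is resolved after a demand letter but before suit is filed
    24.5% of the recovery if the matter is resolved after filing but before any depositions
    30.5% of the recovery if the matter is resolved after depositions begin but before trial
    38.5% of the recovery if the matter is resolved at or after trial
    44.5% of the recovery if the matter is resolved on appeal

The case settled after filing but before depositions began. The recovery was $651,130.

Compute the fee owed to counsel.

The matter settled after filing but before depositions began, so the 24.5% rate applies.
$651,130 × 24.5% = $159,526.85

$159,526.85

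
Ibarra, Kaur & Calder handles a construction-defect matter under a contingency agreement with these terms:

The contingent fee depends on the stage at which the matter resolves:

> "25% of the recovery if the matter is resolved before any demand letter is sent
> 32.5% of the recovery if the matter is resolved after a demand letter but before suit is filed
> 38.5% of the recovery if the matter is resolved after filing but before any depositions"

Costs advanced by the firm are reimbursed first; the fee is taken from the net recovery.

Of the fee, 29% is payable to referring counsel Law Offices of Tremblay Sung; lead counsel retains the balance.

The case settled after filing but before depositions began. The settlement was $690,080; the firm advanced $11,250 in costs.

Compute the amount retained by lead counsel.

$185,558.18

Fee base (net of costs): $690,080 − $11,250 = $678,830
The matter settled after filing but before depositions began, so the 38.5% rate applies.
$678,830 × 38.5% = $261,349.55
Referral share: 29% of $261,349.55 = $75,791.37; lead counsel retains $261,349.55 − $75,791.37 = $185,558.18.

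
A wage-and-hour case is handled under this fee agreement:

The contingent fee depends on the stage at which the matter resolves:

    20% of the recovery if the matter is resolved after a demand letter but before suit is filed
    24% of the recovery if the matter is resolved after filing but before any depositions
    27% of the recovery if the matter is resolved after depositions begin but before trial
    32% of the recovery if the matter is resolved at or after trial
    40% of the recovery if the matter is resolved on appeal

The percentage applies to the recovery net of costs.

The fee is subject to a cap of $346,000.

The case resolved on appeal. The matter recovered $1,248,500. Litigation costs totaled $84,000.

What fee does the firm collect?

Fee base (net of costs): $1,248,500 − $84,000 = $1,164,500
The matter resolved on appeal, so the 40% rate applies.
$1,164,500 × 40% = $465,800.00
$465,800.00 exceeds the $346,000 cap, so the fee is capped at $346,000.00.

$346,000.00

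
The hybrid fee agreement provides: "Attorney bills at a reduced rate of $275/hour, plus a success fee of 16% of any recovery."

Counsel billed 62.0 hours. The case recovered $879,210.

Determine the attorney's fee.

Hourly: 62.0 × $275 = $17,050.00
Success fee: 16% of $879,210 = $140,673.60
Total: $17,050.00 + $140,673.60 = $157,723.60

$157,723.60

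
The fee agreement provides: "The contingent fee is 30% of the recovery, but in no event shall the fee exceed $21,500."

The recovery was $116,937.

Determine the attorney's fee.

30% of $116,937 = $35,081.10
That exceeds the $21,500 cap, so the fee is capped at $21,500.

$21,500.00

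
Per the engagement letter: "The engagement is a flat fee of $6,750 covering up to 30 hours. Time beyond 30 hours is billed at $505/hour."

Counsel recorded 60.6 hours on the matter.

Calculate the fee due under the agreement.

Flat fee: $6,750.00
Excess hours: 60.6 − 30 = 30.6
Overrun: 30.6 × $505 = $15,453.00
Total: $6,750.00 + $15,453.00 = $22,203.00

$22,203.00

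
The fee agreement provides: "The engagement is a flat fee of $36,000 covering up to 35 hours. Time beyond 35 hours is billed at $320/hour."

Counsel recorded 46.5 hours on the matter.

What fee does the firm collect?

$39,680.00

Flat fee: $36,000.00
Excess hours: 46.5 − 35 = 11.5
Overrun: 11.5 × $320 = $3,680.00
Total: $36,000.00 + $3,680.00 = $39,680.00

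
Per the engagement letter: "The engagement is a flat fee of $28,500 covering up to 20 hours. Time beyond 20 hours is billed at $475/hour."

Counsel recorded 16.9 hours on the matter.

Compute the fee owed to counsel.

16.9 hours is within the 20-hour scope; only the flat fee applies.

$28,500.00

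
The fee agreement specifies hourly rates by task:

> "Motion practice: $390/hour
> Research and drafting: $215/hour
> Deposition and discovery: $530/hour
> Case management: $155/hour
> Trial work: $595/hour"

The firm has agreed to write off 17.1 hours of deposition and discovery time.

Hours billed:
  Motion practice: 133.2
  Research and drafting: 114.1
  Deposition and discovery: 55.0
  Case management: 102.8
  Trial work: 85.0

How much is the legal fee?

Motion practice: 133.2 × $390 = $51,948.00
Research and drafting: 114.1 × $215 = $24,531.50
Deposition and discovery: 55.0 × $530 = $29,150.00
Case management: 102.8 × $155 = $15,934.00
Trial work: 85.0 × $595 = $50,575.00
Subtotal: $172,138.50
Write-off: 17.1 × $530 = $9,063.00
Total: $172,138.50 − $9,063.00 = $163,075.50

$163,075.50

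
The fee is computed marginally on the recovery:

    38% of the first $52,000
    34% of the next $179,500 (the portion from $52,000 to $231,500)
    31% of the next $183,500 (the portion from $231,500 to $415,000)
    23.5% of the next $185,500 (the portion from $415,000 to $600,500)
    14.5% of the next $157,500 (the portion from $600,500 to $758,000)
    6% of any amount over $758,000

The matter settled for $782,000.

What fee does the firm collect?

First $52,000 at 38% = $19,760.00
Next $179,500 at 34% = $61,030.00
Next $183,500 at 31% = $56,885.00
Next $185,500 at 23.5% = $43,592.50
Next $157,500 at 14.5% = $22,837.50
Remaining $24,000 at 6% = $1,440.00
Fee: $19,760.00 + $61,030.00 + $56,885.00 + $43,592.50 + $22,837.50 + $1,440.00 = $205,545.00

$205,545.00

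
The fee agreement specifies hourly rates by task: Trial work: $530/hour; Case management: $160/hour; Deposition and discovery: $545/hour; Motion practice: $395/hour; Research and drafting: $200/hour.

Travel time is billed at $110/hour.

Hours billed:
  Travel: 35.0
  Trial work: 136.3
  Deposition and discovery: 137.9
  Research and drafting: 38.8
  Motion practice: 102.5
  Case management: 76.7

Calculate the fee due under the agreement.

$211,764.00

Trial work: 136.3 × $530 = $72,239.00
Case management: 76.7 × $160 = $12,272.00
Deposition and discovery: 137.9 × $545 = $75,155.50
Motion practice: 102.5 × $395 = $40,487.50
Research and drafting: 38.8 × $200 = $7,760.00
Subtotal: $72,239.00 + $12,272.00 + $75,155.50 + $40,487.50 + $7,760.00 = $207,914.00
Travel: 35.0 × $110 = $3,850.00
Total: $207,914.00 + $3,850.00 = $211,764.00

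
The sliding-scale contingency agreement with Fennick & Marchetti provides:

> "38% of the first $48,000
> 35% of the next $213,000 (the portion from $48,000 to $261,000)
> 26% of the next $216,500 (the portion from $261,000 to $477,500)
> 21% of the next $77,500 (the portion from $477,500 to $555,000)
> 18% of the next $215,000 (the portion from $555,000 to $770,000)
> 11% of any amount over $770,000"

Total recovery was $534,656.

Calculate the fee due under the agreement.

First $48,000 at 38% = $18,240.00
Next $213,000 at 35% = $74,550.00
Next $216,500 at 26% = $56,290.00
Remaining $57,156 at 21% = $12,002.76
Fee: $18,240.00 + $74,550.00 + $56,290.00 + $12,002.76 = $161,082.76

$161,082.76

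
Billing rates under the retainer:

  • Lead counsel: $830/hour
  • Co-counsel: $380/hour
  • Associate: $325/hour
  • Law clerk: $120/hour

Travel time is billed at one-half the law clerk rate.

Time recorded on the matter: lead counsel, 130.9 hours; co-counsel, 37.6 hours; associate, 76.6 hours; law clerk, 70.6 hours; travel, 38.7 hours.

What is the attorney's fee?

Lead counsel: 130.9 × $830 = $108,647.00
Co-counsel: 37.6 × $380 = $14,288.00
Associate: 76.6 × $325 = $24,895.00
Law clerk: 70.6 × $120 = $8,472.00
Subtotal: $108,647.00 + $14,288.00 + $24,895.00 + $8,472.00 = $156,302.00
Travel: 38.7 × ($120 ÷ 2) = 38.7 × $60.00 = $2,322.00
Total: $156,302.00 + $2,322.00 = $158,624.00

$158,624.00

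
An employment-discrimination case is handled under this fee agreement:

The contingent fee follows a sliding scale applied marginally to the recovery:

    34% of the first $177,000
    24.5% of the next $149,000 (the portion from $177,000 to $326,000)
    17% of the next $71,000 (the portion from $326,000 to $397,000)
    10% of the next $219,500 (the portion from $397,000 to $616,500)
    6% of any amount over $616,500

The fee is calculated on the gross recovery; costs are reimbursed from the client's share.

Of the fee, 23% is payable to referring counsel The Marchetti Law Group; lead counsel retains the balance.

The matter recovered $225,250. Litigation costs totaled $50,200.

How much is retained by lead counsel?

Fee base is the gross recovery, $225,250; costs are reimbursed separately.
First $177,000 at 34% = $60,180.00
Remaining $48,250 at 24.5% = $11,821.25
Fee: $60,180.00 + $11,821.25 = $72,001.25
Referral share: 23% of $72,001.25 = $16,560.29; lead counsel retains $72,001.25 − $16,560.29 = $55,440.96.

$55,440.96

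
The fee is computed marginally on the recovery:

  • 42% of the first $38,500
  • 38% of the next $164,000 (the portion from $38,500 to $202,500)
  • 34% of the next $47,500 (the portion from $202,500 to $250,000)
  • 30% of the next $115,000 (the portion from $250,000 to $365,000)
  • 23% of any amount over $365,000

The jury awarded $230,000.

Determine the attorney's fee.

$87,840.00

First $38,500 at 42% = $16,170.00
Next $164,000 at 38% = $62,320.00
Remaining $27,500 at 34% = $9,350.00
Fee: $16,170.00 + $62,320.00 + $9,350.00 = $87,840.00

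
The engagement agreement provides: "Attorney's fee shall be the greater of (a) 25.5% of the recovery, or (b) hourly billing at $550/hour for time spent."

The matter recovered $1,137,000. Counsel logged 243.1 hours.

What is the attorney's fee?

(a) 25.5% of $1,137,000 = $289,935.00
(b) 243.1 × $550 = $133,705.00
The greater is (a): $289,935.00.

$289,935.00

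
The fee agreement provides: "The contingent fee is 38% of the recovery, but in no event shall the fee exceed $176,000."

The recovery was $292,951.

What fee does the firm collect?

$111,321.38

38% of $292,951 = $111,321.38
That is under the $176,000 cap.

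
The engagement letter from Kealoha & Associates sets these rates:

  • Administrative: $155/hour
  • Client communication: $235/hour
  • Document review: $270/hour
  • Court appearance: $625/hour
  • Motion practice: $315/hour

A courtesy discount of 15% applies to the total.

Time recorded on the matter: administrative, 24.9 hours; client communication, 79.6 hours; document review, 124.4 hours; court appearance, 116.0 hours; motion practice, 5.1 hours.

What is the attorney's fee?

$110,721.00

Administrative: 24.9 × $155 = $3,859.50
Client communication: 79.6 × $235 = $18,706.00
Document review: 124.4 × $270 = $33,588.00
Court appearance: 116.0 × $625 = $72,500.00
Motion practice: 5.1 × $315 = $1,606.50
Subtotal: $130,260.00
Less 15% discount: −$19,539.00
Total: $130,260.00 − $19,539.00 = $110,721.00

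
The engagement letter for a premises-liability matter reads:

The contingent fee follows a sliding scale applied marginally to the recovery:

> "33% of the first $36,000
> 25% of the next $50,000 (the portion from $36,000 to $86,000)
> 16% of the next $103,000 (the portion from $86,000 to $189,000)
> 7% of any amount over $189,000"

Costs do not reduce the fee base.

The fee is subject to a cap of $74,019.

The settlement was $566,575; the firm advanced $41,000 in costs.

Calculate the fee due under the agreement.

Fee base is the gross recovery, $566,575; costs are reimbursed separately.
First $36,000 at 33% = $11,880.00
Next $50,000 at 25% = $12,500.00
Next $103,000 at 16% = $16,480.00
Remaining $377,575 at 7% = $26,430.25
Fee: $11,880.00 + $12,500.00 + $16,480.00 + $26,430.25 = $67,290.25
$67,290.25 is under the $74,019 cap.

$67,290.25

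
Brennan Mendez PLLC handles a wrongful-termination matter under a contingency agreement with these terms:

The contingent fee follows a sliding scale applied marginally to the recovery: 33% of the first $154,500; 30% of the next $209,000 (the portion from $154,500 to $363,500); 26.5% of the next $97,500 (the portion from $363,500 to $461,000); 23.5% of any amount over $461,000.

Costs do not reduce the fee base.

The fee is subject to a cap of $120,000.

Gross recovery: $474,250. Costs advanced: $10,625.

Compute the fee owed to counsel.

$120,000.00

Fee base is the gross recovery, $474,250; costs are reimbursed separately.
First $154,500 at 33% = $50,985.00
Next $209,000 at 30% = $62,700.00
Next $97,500 at 26.5% = $25,837.50
Remaining $13,250 at 23.5% = $3,113.75
Fee: $50,985.00 + $62,700.00 + $25,837.50 + $3,113.75 = $142,636.25
$142,636.25 exceeds the $120,000 cap, so the fee is capped at $120,000.00.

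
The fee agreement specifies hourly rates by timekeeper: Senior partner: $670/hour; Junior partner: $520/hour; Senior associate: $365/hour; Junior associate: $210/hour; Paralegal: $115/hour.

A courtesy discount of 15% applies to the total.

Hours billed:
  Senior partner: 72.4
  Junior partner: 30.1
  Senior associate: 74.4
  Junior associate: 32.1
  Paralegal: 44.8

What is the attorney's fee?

$87,727.65

Senior partner: 72.4 × $670 = $48,508.00
Junior partner: 30.1 × $520 = $15,652.00
Senior associate: 74.4 × $365 = $27,156.00
Junior associate: 32.1 × $210 = $6,741.00
Paralegal: 44.8 × $115 = $5,152.00
Subtotal: $103,209.00
Less 15% discount: −$15,481.35
Total: $103,209.00 − $15,481.35 = $87,727.65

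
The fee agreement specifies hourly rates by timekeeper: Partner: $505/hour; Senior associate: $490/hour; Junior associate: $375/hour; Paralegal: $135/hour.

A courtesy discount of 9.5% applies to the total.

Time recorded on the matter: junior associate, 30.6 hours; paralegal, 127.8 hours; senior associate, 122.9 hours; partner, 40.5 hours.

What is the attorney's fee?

Partner: 40.5 × $505 = $20,452.50
Senior associate: 122.9 × $490 = $60,221.00
Junior associate: 30.6 × $375 = $11,475.00
Paralegal: 127.8 × $135 = $17,253.00
Subtotal: $109,401.50
Less 9.5% discount: −$10,393.14
Total: $109,401.50 − $10,393.14 = $99,008.36

$99,008.36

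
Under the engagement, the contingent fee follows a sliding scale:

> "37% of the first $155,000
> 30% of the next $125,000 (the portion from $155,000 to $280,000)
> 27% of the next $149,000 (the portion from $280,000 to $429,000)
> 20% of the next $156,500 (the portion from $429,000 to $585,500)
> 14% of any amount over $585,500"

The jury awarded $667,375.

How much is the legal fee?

$177,842.50

First $155,000 at 37% = $57,350.00
Next $125,000 at 30% = $37,500.00
Next $149,000 at 27% = $40,230.00
Next $156,500 at 20% = $31,300.00
Remaining $81,875 at 14% = $11,462.50
Fee: $57,350.00 + $37,500.00 + $40,230.00 + $31,300.00 + $11,462.50 = $177,842.50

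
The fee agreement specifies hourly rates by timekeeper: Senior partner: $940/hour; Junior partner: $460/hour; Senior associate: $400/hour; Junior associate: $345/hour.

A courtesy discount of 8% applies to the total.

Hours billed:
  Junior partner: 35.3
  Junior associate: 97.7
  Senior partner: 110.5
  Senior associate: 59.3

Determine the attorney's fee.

Senior partner: 110.5 × $940 = $103,870.00
Junior partner: 35.3 × $460 = $16,238.00
Senior associate: 59.3 × $400 = $23,720.00
Junior associate: 97.7 × $345 = $33,706.50
Subtotal: $177,534.50
Less 8% discount: −$14,202.76
Total: $177,534.50 − $14,202.76 = $163,331.74

$163,331.74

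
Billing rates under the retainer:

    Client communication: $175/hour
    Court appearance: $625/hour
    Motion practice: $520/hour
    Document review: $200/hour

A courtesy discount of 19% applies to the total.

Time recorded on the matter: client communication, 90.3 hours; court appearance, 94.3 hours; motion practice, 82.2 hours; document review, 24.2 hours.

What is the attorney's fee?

Client communication: 90.3 × $175 = $15,802.50
Court appearance: 94.3 × $625 = $58,937.50
Motion practice: 82.2 × $520 = $42,744.00
Document review: 24.2 × $200 = $4,840.00
Subtotal: $122,324.00
Less 19% discount: −$23,241.56
Total: $122,324.00 − $23,241.56 = $99,082.44

$99,082.44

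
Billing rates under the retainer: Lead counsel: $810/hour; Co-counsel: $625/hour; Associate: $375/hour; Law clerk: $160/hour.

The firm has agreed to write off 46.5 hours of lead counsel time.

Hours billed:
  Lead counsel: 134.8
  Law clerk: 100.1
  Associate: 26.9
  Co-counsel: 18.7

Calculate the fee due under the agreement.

$109,314.00

Lead counsel: 134.8 × $810 = $109,188.00
Co-counsel: 18.7 × $625 = $11,687.50
Associate: 26.9 × $375 = $10,087.50
Law clerk: 100.1 × $160 = $16,016.00
Subtotal: $146,979.00
Write-off: 46.5 × $810 = $37,665.00
Total: $146,979.00 − $37,665.00 = $109,314.00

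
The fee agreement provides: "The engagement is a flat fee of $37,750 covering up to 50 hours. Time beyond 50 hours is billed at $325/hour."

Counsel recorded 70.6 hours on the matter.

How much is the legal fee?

$44,445.00

Flat fee: $37,750.00
Excess hours: 70.6 − 50 = 20.6
Overrun: 20.6 × $325 = $6,695.00
Total: $37,750.00 + $6,695.00 = $44,445.00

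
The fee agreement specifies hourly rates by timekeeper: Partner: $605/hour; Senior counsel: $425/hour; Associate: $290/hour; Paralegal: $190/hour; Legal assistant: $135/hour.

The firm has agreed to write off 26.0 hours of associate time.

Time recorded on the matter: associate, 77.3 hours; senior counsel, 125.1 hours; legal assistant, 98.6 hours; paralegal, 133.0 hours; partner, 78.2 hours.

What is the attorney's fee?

Partner: 78.2 × $605 = $47,311.00
Senior counsel: 125.1 × $425 = $53,167.50
Associate: 77.3 × $290 = $22,417.00
Paralegal: 133.0 × $190 = $25,270.00
Legal assistant: 98.6 × $135 = $13,311.00
Subtotal: $161,476.50
Write-off: 26.0 × $290 = $7,540.00
Total: $161,476.50 − $7,540.00 = $153,936.50

$153,936.50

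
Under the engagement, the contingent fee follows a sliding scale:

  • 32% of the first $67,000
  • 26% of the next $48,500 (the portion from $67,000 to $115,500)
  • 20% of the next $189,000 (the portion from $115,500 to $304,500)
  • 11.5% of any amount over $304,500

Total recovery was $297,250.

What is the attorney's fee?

First $67,000 at 32% = $21,440.00
Next $48,500 at 26% = $12,610.00
Remaining $181,750 at 20% = $36,350.00
Fee: $21,440.00 + $12,610.00 + $36,350.00 = $70,400.00

$70,400.00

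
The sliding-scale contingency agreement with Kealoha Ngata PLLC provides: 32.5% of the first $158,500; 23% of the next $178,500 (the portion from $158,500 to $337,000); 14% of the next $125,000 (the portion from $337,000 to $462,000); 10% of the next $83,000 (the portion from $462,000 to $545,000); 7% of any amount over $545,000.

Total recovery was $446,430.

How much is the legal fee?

First $158,500 at 32.5% = $51,512.50
Next $178,500 at 23% = $41,055.00
Remaining $109,430 at 14% = $15,320.20
Fee: $51,512.50 + $41,055.00 + $15,320.20 = $107,887.70

$107,887.70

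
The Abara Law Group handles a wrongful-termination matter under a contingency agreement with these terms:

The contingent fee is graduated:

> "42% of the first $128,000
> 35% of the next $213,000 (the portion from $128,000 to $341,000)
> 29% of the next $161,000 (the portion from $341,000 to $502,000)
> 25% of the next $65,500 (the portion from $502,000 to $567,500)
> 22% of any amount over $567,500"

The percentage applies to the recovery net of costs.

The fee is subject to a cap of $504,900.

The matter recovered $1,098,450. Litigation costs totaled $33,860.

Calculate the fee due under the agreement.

Fee base (net of costs): $1,098,450 − $33,860 = $1,064,590
First $128,000 at 42% = $53,760.00
Next $213,000 at 35% = $74,550.00
Next $161,000 at 29% = $46,690.00
Next $65,500 at 25% = $16,375.00
Remaining $497,090 at 22% = $109,359.80
Fee: $53,760.00 + $74,550.00 + $46,690.00 + $16,375.00 + $109,359.80 = $300,734.80
$300,734.80 is under the $504,900 cap.

$300,734.80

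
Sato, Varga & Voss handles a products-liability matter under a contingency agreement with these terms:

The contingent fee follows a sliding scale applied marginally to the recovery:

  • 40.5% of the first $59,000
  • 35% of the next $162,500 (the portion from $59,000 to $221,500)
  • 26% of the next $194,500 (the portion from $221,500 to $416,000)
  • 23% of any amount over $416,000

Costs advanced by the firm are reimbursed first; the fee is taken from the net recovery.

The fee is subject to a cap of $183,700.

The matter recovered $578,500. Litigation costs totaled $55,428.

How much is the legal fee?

$155,966.56

Fee base (net of costs): $578,500 − $55,428 = $523,072
First $59,000 at 40.5% = $23,895.00
Next $162,500 at 35% = $56,875.00
Next $194,500 at 26% = $50,570.00
Remaining $107,072 at 23% = $24,626.56
Fee: $23,895.00 + $56,875.00 + $50,570.00 + $24,626.56 = $155,966.56
$155,966.56 is under the $183,700 cap.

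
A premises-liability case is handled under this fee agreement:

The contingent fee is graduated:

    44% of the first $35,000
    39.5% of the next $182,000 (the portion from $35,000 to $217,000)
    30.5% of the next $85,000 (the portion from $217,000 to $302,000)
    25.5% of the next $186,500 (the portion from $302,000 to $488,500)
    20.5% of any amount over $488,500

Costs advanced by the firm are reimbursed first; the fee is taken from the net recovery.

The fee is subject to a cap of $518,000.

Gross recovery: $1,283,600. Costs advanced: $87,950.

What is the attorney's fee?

Fee base (net of costs): $1,283,600 − $87,950 = $1,195,650
First $35,000 at 44% = $15,400.00
Next $182,000 at 39.5% = $71,890.00
Next $85,000 at 30.5% = $25,925.00
Next $186,500 at 25.5% = $47,557.50
Remaining $707,150 at 20.5% = $144,965.75
Fee: $15,400.00 + $71,890.00 + $25,925.00 + $47,557.50 + $144,965.75 = $305,738.25
$305,738.25 is under the $518,000 cap.

$305,738.25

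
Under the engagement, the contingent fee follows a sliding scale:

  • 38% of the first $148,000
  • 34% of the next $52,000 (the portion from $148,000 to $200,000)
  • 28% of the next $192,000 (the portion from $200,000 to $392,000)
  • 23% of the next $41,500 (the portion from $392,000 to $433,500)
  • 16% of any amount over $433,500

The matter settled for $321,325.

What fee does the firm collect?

First $148,000 at 38% = $56,240.00
Next $52,000 at 34% = $17,680.00
Remaining $121,325 at 28% = $33,971.00
Fee: $56,240.00 + $17,680.00 + $33,971.00 = $107,891.00

$107,891.00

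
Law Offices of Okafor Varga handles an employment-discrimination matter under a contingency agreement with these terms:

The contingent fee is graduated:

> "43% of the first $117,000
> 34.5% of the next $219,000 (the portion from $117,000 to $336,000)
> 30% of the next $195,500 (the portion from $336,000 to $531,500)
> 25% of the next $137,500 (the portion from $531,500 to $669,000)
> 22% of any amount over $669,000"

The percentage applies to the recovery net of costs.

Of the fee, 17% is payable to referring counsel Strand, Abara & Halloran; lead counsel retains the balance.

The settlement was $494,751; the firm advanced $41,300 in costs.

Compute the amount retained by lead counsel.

Fee base (net of costs): $494,751 − $41,300 = $453,451
First $117,000 at 43% = $50,310.00
Next $219,000 at 34.5% = $75,555.00
Remaining $117,451 at 30% = $35,235.30
Fee: $50,310.00 + $75,555.00 + $35,235.30 = $161,100.30
Referral share: 17% of $161,100.30 = $27,387.05; lead counsel retains $161,100.30 − $27,387.05 = $133,713.25.

$133,713.25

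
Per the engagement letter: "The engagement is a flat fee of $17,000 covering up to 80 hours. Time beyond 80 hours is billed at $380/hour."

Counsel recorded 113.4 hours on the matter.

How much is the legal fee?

Flat fee: $17,000.00
Excess hours: 113.4 − 80 = 33.4
Overrun: 33.4 × $380 = $12,692.00
Total: $17,000.00 + $12,692.00 = $29,692.00

$29,692.00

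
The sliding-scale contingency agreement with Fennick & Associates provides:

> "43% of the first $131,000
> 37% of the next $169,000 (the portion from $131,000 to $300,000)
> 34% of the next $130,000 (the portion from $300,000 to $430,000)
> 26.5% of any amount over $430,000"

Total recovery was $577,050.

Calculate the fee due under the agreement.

First $131,000 at 43% = $56,330.00
Next $169,000 at 37% = $62,530.00
Next $130,000 at 34% = $44,200.00
Remaining $147,050 at 26.5% = $38,968.25
Fee: $56,330.00 + $62,530.00 + $44,200.00 + $38,968.25 = $202,028.25

$202,028.25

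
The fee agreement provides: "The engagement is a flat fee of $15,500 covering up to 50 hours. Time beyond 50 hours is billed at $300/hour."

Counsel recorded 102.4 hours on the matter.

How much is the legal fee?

$31,220.00

Flat fee: $15,500.00
Excess hours: 102.4 − 50 = 52.4
Overrun: 52.4 × $300 = $15,720.00
Total: $15,500.00 + $15,720.00 = $31,220.00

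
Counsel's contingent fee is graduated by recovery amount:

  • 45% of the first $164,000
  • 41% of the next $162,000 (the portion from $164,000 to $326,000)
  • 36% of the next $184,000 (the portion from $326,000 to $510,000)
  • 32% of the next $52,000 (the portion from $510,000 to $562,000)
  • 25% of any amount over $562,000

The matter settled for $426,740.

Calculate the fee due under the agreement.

First $164,000 at 45% = $73,800.00
Next $162,000 at 41% = $66,420.00
Remaining $100,740 at 36% = $36,266.40
Fee: $73,800.00 + $66,420.00 + $36,266.40 = $176,486.40

$176,486.40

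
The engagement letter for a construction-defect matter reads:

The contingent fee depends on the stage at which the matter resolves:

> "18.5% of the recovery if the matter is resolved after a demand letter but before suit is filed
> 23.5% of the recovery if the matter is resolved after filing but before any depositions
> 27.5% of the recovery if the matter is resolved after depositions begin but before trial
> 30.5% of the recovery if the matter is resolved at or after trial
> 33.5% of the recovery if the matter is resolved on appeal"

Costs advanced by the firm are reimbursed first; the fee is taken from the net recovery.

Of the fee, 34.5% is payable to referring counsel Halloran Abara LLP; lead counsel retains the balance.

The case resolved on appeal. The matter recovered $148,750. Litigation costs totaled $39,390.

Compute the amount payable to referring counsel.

$12,639.28

Fee base (net of costs): $148,750 − $39,390 = $109,360
The matter resolved on appeal, so the 33.5% rate applies.
$109,360 × 33.5% = $36,635.60
Referral share: 34.5% of $36,635.60 = $12,639.28; lead counsel retains $36,635.60 − $12,639.28 = $23,996.32.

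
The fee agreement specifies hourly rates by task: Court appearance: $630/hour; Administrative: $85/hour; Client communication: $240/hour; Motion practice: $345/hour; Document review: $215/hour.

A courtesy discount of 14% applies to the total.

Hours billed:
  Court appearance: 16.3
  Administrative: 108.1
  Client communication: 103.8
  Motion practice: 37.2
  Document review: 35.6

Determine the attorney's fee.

$55,777.45

Court appearance: 16.3 × $630 = $10,269.00
Administrative: 108.1 × $85 = $9,188.50
Client communication: 103.8 × $240 = $24,912.00
Motion practice: 37.2 × $345 = $12,834.00
Document review: 35.6 × $215 = $7,654.00
Subtotal: $64,857.50
Less 14% discount: −$9,080.05
Total: $64,857.50 − $9,080.05 = $55,777.45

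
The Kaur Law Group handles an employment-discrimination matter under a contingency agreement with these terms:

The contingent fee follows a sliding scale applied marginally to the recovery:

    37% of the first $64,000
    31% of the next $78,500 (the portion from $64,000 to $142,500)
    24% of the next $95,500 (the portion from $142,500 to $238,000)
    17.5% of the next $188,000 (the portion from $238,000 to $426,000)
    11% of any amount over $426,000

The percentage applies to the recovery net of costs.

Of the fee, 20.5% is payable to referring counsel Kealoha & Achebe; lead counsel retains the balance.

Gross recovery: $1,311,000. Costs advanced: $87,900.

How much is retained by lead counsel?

Fee base (net of costs): $1,311,000 − $87,900 = $1,223,100
First $64,000 at 37% = $23,680.00
Next $78,500 at 31% = $24,335.00
Next $95,500 at 24% = $22,920.00
Next $188,000 at 17.5% = $32,900.00
Remaining $797,100 at 11% = $87,681.00
Fee: $23,680.00 + $24,335.00 + $22,920.00 + $32,900.00 + $87,681.00 = $191,516.00
Referral share: 20.5% of $191,516.00 = $39,260.78; lead counsel retains $191,516.00 − $39,260.78 = $152,255.22.

$152,255.22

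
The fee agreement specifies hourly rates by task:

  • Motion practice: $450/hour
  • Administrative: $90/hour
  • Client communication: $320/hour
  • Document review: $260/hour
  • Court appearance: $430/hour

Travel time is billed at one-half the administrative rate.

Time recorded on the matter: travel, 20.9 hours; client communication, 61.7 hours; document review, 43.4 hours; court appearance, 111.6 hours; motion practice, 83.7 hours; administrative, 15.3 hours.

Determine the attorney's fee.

$118,998.50

Motion practice: 83.7 × $450 = $37,665.00
Administrative: 15.3 × $90 = $1,377.00
Client communication: 61.7 × $320 = $19,744.00
Document review: 43.4 × $260 = $11,284.00
Court appearance: 111.6 × $430 = $47,988.00
Subtotal: $37,665.00 + $1,377.00 + $19,744.00 + $11,284.00 + $47,988.00 = $118,058.00
Travel: 20.9 × ($90 ÷ 2) = 20.9 × $45.00 = $940.50
Total: $118,058.00 + $940.50 = $118,998.50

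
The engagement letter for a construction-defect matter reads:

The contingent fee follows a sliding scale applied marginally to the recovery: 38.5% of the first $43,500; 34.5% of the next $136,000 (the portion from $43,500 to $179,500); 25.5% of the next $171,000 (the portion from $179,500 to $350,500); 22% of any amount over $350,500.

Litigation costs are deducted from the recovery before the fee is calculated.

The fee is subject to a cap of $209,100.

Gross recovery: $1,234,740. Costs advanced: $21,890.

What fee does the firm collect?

$209,100.00

Fee base (net of costs): $1,234,740 − $21,890 = $1,212,850
First $43,500 at 38.5% = $16,747.50
Next $136,000 at 34.5% = $46,920.00
Next $171,000 at 25.5% = $43,605.00
Remaining $862,350 at 22% = $189,717.00
Fee: $16,747.50 + $46,920.00 + $43,605.00 + $189,717.00 = $296,989.50
$296,989.50 exceeds the $209,100 cap, so the fee is capped at $209,100.00.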